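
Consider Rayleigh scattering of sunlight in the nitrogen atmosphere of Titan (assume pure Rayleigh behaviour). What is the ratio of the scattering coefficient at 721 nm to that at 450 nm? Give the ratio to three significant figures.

Rayleigh scattering ∝ λ⁻⁴, so the ratio of coefficients is the inverse fourth power of the wavelength ratio.
σ(721)/σ(450) = (450/721)⁴ = (0.6241)⁴ = 0.1517.

0.152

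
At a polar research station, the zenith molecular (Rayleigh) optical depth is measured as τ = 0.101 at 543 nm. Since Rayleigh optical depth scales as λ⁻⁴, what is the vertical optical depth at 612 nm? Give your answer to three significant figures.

0.0626

τ(612 nm) = τ(543 nm) × (543/612)⁴ = 0.101 × (0.8873)⁴ = 0.101 × 0.6197 = 0.0626.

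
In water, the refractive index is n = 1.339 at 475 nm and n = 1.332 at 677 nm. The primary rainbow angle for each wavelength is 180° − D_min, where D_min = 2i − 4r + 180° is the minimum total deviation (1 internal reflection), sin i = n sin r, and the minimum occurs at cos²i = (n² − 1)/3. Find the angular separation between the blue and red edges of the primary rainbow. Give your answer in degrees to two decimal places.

At 475 nm (n = 1.339): cos²i = 0.26431 → i = 59.062°, r = 39.834°, D_min = 138.786°, rainbow angle = 41.214°.
At 677 nm (n = 1.332): cos²i = 0.25807 → i = 59.469°, r = 40.290°, D_min = 137.776°, rainbow angle = 42.224°.
Angular width = |41.214° − 42.224°| = 1.010°.

1.01°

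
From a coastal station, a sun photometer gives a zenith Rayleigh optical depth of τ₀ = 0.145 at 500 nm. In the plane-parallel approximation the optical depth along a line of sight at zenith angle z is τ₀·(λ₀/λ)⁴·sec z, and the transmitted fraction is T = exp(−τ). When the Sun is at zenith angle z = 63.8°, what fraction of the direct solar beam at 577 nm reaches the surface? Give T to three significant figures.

sec 63.8° = 2.2650.
τ = 0.145 × (500/577)⁴ × 2.2650 = 0.145 × 0.5639 × 2.2650 = 0.1852.
T = exp(−0.1852) = 0.8309.

0.831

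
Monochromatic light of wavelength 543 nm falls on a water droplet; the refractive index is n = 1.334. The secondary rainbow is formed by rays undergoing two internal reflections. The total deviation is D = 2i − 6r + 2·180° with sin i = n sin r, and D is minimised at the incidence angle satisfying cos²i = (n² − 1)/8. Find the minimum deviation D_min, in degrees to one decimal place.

231.2°

cos²i = (1.77956 − 1)/8 = 0.09744; i = arccos(0.31216) = 71.810°.
sin r = sin 71.810°/1.334 = 0.71217; r = 45.411°.
D_min = 2·71.810° − 6·45.411° + 360° = 231.153°.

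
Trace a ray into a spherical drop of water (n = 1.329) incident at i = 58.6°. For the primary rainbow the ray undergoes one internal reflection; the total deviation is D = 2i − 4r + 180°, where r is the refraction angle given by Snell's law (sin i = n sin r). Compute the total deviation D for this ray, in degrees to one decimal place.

sin r = sin 58.6° / 1.329 = 0.8536/1.329 = 0.6423; r = 39.96°.
D = 2·58.6° − 4·39.96° + 180° = 117.20° − 159.84° + 180° = 137.36°.

137.4°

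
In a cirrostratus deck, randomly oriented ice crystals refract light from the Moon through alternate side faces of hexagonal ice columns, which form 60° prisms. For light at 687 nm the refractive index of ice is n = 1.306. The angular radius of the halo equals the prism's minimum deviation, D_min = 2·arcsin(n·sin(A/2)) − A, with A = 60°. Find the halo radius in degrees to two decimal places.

n·sin(A/2) = 1.306 × sin 30° = 1.306 × 0.5000 = 0.6530.
D_min = 2·arcsin(0.6530) − 60° = 2 × 40.768° − 60° = 21.536°.

21.54°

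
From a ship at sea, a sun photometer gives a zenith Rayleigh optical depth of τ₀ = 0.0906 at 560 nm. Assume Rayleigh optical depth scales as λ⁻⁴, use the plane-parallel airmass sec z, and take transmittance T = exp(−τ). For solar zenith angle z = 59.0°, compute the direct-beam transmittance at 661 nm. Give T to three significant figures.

sec 59.0° = 1.9416.
τ = 0.0906 × (560/661)⁴ × 1.9416 = 0.0906 × 0.5152 × 1.9416 = 0.0906.
T = exp(−0.0906) = 0.9134.

0.913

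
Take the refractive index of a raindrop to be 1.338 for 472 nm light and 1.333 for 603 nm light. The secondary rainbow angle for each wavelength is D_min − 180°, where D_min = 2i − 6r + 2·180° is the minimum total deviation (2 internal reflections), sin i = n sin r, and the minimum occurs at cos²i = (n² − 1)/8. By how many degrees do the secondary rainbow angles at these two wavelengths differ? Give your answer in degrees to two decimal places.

1.30°

At 472 nm (n = 1.338): cos²i = 0.09878 → i = 71.682°, r = 45.195°, D_min = 232.193°, rainbow angle = 52.193°.
At 603 nm (n = 1.333): cos²i = 0.09711 → i = 71.843°, r = 45.466°, D_min = 230.891°, rainbow angle = 50.891°.
Angular width = |52.193° − 50.891°| = 1.302°.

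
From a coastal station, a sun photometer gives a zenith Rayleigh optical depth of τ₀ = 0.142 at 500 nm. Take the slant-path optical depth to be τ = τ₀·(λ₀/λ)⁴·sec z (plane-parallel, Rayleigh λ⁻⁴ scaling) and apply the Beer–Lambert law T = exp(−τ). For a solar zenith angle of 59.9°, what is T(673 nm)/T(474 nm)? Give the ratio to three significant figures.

1.30

Airmass: sec 59.9° = 1.9940.
τ(673 nm) = 0.142 × (500/673)⁴ × 1.9940 = 0.142 × 0.3047 × 1.9940 = 0.0863.
τ(474 nm) = 0.142 × (500/474)⁴ × 1.9940 = 0.142 × 1.2381 × 1.9940 = 0.3506.
T(673)/T(474) = exp(τ_B − τ_A) = exp(0.2643) = 1.3025.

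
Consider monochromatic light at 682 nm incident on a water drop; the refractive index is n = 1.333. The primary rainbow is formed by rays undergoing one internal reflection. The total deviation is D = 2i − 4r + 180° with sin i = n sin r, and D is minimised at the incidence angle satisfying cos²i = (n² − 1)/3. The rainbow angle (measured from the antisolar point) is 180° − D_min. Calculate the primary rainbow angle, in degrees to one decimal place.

42.1°

cos²i = (1.77689 − 1)/3 = 0.25896; i = arccos(0.50888) = 59.410°.
sin r = sin 59.410°/1.333 = 0.64579; r = 40.225°.
D_min = 2·59.410° − 4·40.225° + 180° = 137.922°.
Rainbow angle = 180° − D_min = 42.078°.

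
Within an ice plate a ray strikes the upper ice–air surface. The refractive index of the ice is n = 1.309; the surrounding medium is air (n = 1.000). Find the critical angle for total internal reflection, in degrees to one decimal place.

sin θ_c = n_air / n = 1.000 / 1.309 = 0.7639.
θ_c = arcsin(0.7639) = 49.81°.

49.8°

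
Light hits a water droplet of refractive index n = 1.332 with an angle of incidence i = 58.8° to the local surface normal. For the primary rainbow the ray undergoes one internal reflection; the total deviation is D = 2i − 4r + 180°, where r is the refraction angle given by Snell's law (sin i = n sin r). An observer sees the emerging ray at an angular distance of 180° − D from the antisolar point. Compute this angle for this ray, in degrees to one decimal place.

sin r = sin 58.8° / 1.332 = 0.8554/1.332 = 0.6422; r = 39.95°.
D = 2·58.8° − 4·39.95° + 180° = 117.60° − 159.81° + 180° = 137.79°.
Angle from antisolar point = 180° − D = 42.21°.

42.2°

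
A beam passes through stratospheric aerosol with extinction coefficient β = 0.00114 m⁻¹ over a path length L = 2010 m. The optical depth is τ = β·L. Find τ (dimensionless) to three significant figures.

2.29

τ = β·L = 0.00114 × 2010 = 2.2914.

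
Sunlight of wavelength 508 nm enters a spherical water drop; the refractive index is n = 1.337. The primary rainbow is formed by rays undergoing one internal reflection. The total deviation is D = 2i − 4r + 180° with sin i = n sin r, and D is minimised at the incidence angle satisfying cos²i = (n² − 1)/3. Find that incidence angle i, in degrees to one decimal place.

59.2°

cos²i = (1.337² − 1)/3 = (1.78757 − 1)/3 = 0.26252.
cos i = 0.51237, so i = 59.178°.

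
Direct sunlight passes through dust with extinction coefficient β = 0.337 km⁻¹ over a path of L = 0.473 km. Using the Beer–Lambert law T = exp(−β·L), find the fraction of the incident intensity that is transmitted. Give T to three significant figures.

0.853

τ = β·L = 0.337 × 0.473 = 0.1594.
T = exp(−0.1594) = 0.8527.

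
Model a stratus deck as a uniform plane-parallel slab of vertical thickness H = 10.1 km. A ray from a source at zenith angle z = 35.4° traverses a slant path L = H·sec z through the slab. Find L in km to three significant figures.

12.4 km

sec z = 1/cos 35.4° = 1.2268.
L = 10.1 × 1.2268 = 12.391 km.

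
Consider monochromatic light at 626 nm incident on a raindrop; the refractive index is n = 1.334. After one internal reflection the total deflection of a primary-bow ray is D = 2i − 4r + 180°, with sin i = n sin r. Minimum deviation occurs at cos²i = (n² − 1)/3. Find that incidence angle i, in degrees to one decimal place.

59.4°

cos²i = (1.334² − 1)/3 = (1.77956 − 1)/3 = 0.25985.
cos i = 0.50976, so i = 59.352°.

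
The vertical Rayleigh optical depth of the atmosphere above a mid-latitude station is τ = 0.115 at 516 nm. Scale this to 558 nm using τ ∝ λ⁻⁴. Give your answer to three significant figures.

τ(558 nm) = τ(516 nm) × (516/558)⁴ = 0.115 × (0.9247)⁴ = 0.115 × 0.7312 = 0.0841.

0.0841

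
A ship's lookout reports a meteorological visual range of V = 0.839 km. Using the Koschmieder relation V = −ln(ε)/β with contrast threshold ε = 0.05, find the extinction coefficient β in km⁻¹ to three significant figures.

β = −ln(0.05) / V = 2.996 / 0.839 = 3.5706 km⁻¹.

3.57 km⁻¹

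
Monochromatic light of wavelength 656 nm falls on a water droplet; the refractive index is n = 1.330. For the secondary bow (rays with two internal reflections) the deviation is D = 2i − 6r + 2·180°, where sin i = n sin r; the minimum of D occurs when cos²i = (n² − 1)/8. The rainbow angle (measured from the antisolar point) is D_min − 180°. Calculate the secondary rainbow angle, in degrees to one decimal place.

cos²i = (1.76890 − 1)/8 = 0.09611; i = arccos(0.31002) = 71.940°.
sin r = sin 71.940°/1.330 = 0.71483; r = 45.630°.
D_min = 2·71.940° − 6·45.630° + 360° = 230.101°.
Rainbow angle = D_min − 180° = 50.101°.

50.1°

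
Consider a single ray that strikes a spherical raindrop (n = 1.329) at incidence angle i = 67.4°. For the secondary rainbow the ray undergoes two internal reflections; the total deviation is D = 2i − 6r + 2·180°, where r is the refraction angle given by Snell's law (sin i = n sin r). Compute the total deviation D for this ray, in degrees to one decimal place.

sin r = sin 67.4° / 1.329 = 0.9232/1.329 = 0.6947; r = 44.00°.
D = 2·67.4° − 6·44.00° + 2·180° = 134.80° − 264.00° + 360° = 230.80°.

230.8°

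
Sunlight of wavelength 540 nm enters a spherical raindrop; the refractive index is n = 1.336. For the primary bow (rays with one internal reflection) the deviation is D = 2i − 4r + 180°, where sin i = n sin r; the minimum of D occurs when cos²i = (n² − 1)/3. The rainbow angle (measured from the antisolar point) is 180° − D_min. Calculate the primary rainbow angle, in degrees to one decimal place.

cos²i = (1.78490 − 1)/3 = 0.26163; i = arccos(0.51150) = 59.236°.
sin r = sin 59.236°/1.336 = 0.64318; r = 40.029°.
D_min = 2·59.236° − 4·40.029° + 180° = 138.356°.
Rainbow angle = 180° − D_min = 41.644°.

41.6°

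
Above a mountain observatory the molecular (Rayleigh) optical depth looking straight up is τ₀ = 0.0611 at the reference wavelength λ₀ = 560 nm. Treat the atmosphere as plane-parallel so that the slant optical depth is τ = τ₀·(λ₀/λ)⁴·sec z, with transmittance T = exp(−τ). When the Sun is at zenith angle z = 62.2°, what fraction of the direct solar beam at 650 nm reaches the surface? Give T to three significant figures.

0.930

sec 62.2° = 2.1441.
τ = 0.0611 × (560/650)⁴ × 2.1441 = 0.0611 × 0.5509 × 2.1441 = 0.0722.
T = exp(−0.0722) = 0.9304.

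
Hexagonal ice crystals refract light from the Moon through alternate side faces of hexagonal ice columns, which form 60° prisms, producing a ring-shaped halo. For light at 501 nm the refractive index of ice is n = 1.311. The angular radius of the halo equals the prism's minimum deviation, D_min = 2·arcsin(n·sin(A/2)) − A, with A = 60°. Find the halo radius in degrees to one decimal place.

21.9°

n·sin(A/2) = 1.311 × sin 30° = 1.311 × 0.5000 = 0.6555.
D_min = 2·arcsin(0.6555) − 60° = 2 × 40.958° − 60° = 21.915°.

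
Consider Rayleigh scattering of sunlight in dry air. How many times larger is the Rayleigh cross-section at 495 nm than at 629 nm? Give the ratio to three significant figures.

Rayleigh scattering ∝ λ⁻⁴, so the ratio of coefficients is the inverse fourth power of the wavelength ratio.
σ(495)/σ(629) = (629/495)⁴ = (1.2707)⁴ = 2.607.

2.61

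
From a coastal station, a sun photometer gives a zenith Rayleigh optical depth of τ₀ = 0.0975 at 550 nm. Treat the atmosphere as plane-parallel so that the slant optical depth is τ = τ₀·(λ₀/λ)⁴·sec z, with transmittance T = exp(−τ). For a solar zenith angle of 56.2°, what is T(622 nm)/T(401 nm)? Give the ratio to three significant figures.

Airmass: sec 56.2° = 1.7976.
τ(622 nm) = 0.0975 × (550/622)⁴ × 1.7976 = 0.0975 × 0.6113 × 1.7976 = 0.1071.
τ(401 nm) = 0.0975 × (550/401)⁴ × 1.7976 = 0.0975 × 3.5389 × 1.7976 = 0.6203.
T(622)/T(401) = exp(τ_B − τ_A) = exp(0.5131) = 1.6705.

1.67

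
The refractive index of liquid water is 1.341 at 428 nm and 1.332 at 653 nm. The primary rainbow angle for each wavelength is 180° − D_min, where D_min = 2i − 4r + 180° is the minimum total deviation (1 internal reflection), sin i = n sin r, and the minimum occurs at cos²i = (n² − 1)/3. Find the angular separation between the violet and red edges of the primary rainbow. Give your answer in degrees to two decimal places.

At 428 nm (n = 1.341): cos²i = 0.26609 → i = 58.946°, r = 39.705°, D_min = 139.071°, rainbow angle = 40.929°.
At 653 nm (n = 1.332): cos²i = 0.25807 → i = 59.469°, r = 40.290°, D_min = 137.776°, rainbow angle = 42.224°.
Angular width = |40.929° − 42.224°| = 1.295°.

1.29°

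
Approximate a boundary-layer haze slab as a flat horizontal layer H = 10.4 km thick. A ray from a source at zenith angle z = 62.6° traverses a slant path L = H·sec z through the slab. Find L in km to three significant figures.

22.6 km

sec z = 1/cos 62.6° = 2.1730.
L = 10.4 × 2.1730 = 22.599 km.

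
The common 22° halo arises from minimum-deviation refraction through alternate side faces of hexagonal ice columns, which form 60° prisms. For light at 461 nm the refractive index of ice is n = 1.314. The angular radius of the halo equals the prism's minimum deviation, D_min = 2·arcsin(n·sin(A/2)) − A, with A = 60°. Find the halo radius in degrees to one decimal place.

22.1°

n·sin(A/2) = 1.314 × sin 30° = 1.314 × 0.5000 = 0.6570.
D_min = 2·arcsin(0.6570) − 60° = 2 × 41.071° − 60° = 22.143°.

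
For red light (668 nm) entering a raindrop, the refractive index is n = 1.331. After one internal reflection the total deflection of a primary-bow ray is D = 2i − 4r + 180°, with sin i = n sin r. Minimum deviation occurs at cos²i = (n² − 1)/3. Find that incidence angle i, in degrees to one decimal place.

59.5°

cos²i = (1.331² − 1)/3 = (1.77156 − 1)/3 = 0.25719.
cos i = 0.50714, so i = 59.527°.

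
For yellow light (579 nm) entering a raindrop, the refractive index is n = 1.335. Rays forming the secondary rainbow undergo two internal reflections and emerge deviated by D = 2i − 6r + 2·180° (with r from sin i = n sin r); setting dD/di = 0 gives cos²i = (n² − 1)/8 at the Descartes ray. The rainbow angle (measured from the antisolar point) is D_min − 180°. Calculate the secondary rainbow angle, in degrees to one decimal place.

51.4°

cos²i = (1.78222 − 1)/8 = 0.09778; i = arccos(0.31269) = 71.778°.
sin r = sin 71.778°/1.335 = 0.71150; r = 45.357°.
D_min = 2·71.778° − 6·45.357° + 360° = 231.414°.
Rainbow angle = D_min − 180° = 51.414°.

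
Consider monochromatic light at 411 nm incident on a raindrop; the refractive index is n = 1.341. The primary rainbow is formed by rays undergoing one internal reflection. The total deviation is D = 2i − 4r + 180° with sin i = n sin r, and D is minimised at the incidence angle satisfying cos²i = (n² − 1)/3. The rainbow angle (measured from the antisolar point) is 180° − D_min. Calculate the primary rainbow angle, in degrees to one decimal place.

40.9°

cos²i = (1.79828 − 1)/3 = 0.26609; i = arccos(0.51584) = 58.946°.
sin r = sin 58.946°/1.341 = 0.63884; r = 39.705°.
D_min = 2·58.946° − 4·39.705° + 180° = 139.071°.
Rainbow angle = 180° − D_min = 40.929°.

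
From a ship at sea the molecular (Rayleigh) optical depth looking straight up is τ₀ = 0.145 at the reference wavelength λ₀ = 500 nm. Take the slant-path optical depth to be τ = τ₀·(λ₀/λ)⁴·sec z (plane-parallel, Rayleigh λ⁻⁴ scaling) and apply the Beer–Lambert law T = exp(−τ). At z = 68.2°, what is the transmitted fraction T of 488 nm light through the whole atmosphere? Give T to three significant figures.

0.650

sec 68.2° = 2.6927.
τ = 0.145 × (500/488)⁴ × 2.6927 = 0.145 × 1.1020 × 2.6927 = 0.4303.
T = exp(−0.4303) = 0.6503.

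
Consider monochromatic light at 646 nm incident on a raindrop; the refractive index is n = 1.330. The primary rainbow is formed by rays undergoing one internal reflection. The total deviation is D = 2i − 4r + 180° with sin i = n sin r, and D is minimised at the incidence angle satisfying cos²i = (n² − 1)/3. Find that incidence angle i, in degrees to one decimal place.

59.6°

cos²i = (1.330² − 1)/3 = (1.76890 − 1)/3 = 0.25630.
cos i = 0.50626, so i = 59.585°.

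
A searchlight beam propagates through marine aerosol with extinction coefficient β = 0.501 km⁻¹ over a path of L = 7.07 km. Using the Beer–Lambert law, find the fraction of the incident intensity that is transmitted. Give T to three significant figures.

0.0290

τ = β·L = 0.501 × 7.07 = 3.5421.
T = exp(−3.5421) = 0.0290.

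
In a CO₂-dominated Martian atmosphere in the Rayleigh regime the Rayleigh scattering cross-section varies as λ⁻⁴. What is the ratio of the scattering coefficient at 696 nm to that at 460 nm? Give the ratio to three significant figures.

Rayleigh scattering ∝ λ⁻⁴, so the ratio of coefficients is the inverse fourth power of the wavelength ratio.
σ(696)/σ(460) = (460/696)⁴ = (0.6609)⁴ = 0.1908.

0.191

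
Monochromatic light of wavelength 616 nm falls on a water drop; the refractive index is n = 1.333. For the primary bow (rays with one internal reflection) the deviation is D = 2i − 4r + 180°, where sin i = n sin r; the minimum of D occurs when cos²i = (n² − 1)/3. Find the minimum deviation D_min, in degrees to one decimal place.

cos²i = (1.77689 − 1)/3 = 0.25896; i = arccos(0.50888) = 59.410°.
sin r = sin 59.410°/1.333 = 0.64579; r = 40.225°.
D_min = 2·59.410° − 4·40.225° + 180° = 137.922°.

137.9°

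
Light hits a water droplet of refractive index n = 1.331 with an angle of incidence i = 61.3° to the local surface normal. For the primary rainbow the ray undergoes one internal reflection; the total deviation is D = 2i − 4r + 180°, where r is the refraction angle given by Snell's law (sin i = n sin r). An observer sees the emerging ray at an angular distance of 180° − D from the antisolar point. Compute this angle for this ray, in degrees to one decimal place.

42.3°

sin r = sin 61.3° / 1.331 = 0.8771/1.331 = 0.6590; r = 41.22°.
D = 2·61.3° − 4·41.22° + 180° = 122.60° − 164.90° + 180° = 137.70°.
Angle from antisolar point = 180° − D = 42.30°.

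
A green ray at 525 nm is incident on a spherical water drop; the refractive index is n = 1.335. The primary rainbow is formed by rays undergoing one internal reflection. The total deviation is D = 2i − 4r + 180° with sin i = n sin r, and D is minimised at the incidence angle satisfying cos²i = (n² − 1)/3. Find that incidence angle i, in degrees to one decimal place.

cos²i = (1.335² − 1)/3 = (1.78222 − 1)/3 = 0.26074.
cos i = 0.51063, so i = 59.294°.

59.3°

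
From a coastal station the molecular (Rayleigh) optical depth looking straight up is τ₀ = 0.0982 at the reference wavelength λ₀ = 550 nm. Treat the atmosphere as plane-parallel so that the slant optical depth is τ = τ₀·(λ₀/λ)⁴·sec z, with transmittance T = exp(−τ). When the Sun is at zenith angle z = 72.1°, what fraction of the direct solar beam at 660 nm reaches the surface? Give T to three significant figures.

sec 72.1° = 3.2535.
τ = 0.0982 × (550/660)⁴ × 3.2535 = 0.0982 × 0.4823 × 3.2535 = 0.1541.
T = exp(−0.1541) = 0.8572.

0.857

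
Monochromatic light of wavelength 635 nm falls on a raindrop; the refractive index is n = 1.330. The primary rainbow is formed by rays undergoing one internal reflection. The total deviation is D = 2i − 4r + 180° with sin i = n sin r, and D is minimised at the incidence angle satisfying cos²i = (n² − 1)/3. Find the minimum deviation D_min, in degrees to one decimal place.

cos²i = (1.76890 − 1)/3 = 0.25630; i = arccos(0.50626) = 59.585°.
sin r = sin 59.585°/1.330 = 0.64841; r = 40.422°.
D_min = 2·59.585° − 4·40.422° + 180° = 137.484°.

137.5°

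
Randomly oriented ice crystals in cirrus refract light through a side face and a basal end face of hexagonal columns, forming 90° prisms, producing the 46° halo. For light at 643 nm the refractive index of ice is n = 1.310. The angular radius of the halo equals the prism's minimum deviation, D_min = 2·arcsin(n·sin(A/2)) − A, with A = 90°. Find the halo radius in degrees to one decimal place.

n·sin(A/2) = 1.310 × sin 45° = 1.310 × 0.7071 = 0.9263.
D_min = 2·arcsin(0.9263) − 90° = 2 × 67.867° − 90° = 45.733°.

45.7°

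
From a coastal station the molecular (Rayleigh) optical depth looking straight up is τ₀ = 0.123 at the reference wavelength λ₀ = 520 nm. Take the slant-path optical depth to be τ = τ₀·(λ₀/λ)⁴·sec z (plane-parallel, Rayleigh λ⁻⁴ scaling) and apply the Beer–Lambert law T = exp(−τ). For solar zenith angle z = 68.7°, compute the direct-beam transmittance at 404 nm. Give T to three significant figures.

0.395

sec 68.7° = 2.7529.
τ = 0.123 × (520/404)⁴ × 2.7529 = 0.123 × 2.7447 × 2.7529 = 0.9294.
T = exp(−0.9294) = 0.3948.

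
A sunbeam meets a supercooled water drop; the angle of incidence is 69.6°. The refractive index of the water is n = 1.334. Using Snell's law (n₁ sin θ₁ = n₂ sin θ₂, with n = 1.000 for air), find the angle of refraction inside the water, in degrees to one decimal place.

44.6°

Snell: sin θ_r = sin θ_i / n = sin 69.6° / 1.334 = 0.9373 / 1.334 = 0.7026.
θ_r = arcsin(0.7026) = 44.64°.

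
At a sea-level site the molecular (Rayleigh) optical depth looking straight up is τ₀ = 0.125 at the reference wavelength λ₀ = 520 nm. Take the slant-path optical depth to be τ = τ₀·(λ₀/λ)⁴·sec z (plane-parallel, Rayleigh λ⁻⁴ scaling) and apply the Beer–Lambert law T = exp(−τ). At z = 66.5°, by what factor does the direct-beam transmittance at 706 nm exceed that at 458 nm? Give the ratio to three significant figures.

Airmass: sec 66.5° = 2.5078.
τ(706 nm) = 0.125 × (520/706)⁴ × 2.5078 = 0.125 × 0.2943 × 2.5078 = 0.0923.
τ(458 nm) = 0.125 × (520/458)⁴ × 2.5078 = 0.125 × 1.6617 × 2.5078 = 0.5209.
T(706)/T(458) = exp(τ_B − τ_A) = exp(0.4287) = 1.5352.

1.54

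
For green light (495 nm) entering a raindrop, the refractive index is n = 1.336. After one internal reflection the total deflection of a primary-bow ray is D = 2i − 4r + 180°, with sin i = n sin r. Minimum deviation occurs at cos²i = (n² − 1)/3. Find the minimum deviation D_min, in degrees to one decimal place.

cos²i = (1.78490 − 1)/3 = 0.26163; i = arccos(0.51150) = 59.236°.
sin r = sin 59.236°/1.336 = 0.64318; r = 40.029°.
D_min = 2·59.236° − 4·40.029° + 180° = 138.356°.

138.4°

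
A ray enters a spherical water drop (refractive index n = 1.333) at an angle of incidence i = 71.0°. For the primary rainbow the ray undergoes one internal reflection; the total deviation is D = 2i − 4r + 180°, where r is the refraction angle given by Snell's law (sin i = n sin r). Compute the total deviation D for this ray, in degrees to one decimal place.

141.3°

sin r = sin 71.0° / 1.333 = 0.9455/1.333 = 0.7093; r = 45.18°.
D = 2·71.0° − 4·45.18° + 180° = 142.00° − 180.72° + 180° = 141.28°.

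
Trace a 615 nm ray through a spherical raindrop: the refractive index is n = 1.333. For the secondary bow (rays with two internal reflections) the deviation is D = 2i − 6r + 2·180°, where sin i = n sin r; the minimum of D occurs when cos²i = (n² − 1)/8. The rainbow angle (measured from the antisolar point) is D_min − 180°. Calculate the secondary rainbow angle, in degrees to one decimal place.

cos²i = (1.77689 − 1)/8 = 0.09711; i = arccos(0.31163) = 71.843°.
sin r = sin 71.843°/1.333 = 0.71283; r = 45.466°.
D_min = 2·71.843° − 6·45.466° + 360° = 230.891°.
Rainbow angle = D_min − 180° = 50.891°.

50.9°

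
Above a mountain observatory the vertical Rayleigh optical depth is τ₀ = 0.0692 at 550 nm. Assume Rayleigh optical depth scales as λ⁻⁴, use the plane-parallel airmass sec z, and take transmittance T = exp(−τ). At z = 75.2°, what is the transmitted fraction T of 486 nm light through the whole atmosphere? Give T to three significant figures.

0.641

sec 75.2° = 3.9147.
τ = 0.0692 × (550/486)⁴ × 3.9147 = 0.0692 × 1.6402 × 3.9147 = 0.4443.
T = exp(−0.4443) = 0.6412.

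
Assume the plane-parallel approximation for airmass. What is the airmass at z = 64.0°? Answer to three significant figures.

2.28

X = sec z = 1/cos 64.0° = 1/0.4384 = 2.2812.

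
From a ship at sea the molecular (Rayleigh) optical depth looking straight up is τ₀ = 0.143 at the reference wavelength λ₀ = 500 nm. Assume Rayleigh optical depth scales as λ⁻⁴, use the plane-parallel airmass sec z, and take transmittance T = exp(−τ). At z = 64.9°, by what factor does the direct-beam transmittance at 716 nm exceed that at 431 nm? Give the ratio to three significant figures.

1.70

Airmass: sec 64.9° = 2.3574.
τ(716 nm) = 0.143 × (500/716)⁴ × 2.3574 = 0.143 × 0.2378 × 2.3574 = 0.0802.
τ(431 nm) = 0.143 × (500/431)⁴ × 2.3574 = 0.143 × 1.8112 × 2.3574 = 0.6106.
T(716)/T(431) = exp(τ_B − τ_A) = exp(0.5304) = 1.6996.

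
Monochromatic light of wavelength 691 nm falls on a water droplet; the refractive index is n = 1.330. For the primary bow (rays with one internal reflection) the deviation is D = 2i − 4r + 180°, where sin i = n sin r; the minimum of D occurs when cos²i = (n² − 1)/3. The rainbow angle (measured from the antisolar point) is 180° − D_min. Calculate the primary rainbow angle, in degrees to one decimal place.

42.5°

cos²i = (1.76890 − 1)/3 = 0.25630; i = arccos(0.50626) = 59.585°.
sin r = sin 59.585°/1.330 = 0.64841; r = 40.422°.
D_min = 2·59.585° − 4·40.422° + 180° = 137.484°.
Rainbow angle = 180° − D_min = 42.516°.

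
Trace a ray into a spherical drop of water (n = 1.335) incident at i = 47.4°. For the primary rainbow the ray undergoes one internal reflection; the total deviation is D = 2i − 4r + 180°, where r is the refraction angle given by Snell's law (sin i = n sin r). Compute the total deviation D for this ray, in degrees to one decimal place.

sin r = sin 47.4° / 1.335 = 0.7361/1.335 = 0.5514; r = 33.46°.
D = 2·47.4° − 4·33.46° + 180° = 94.80° − 133.85° + 180° = 140.95°.

141.0°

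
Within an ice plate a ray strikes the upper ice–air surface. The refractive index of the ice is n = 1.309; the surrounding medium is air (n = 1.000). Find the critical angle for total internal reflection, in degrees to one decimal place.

49.8°

sin θ_c = n_air / n = 1.000 / 1.309 = 0.7639.
θ_c = arcsin(0.7639) = 49.81°.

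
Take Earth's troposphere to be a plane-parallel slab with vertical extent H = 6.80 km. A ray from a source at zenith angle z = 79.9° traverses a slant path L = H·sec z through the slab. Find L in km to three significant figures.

sec z = 1/cos 79.9° = 5.7023.
L = 6.80 × 5.7023 = 38.776 km.

38.8 km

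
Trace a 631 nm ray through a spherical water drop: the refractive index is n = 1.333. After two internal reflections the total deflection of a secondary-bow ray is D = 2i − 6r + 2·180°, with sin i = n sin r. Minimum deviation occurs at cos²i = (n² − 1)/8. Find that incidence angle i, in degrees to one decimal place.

cos²i = (1.333² − 1)/8 = (1.77689 − 1)/8 = 0.09711.
cos i = 0.31163, so i = 71.843°.

71.8°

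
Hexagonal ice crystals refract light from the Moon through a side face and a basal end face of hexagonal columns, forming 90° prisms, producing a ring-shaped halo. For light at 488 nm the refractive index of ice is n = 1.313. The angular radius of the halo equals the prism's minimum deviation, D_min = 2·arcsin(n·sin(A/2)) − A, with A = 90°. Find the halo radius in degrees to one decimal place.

46.4°

n·sin(A/2) = 1.313 × sin 45° = 1.313 × 0.7071 = 0.9284.
D_min = 2·arcsin(0.9284) − 90° = 2 × 68.192° − 90° = 46.383°.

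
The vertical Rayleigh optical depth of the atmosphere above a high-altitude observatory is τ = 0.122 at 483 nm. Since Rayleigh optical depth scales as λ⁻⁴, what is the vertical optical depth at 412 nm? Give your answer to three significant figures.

τ(412 nm) = τ(483 nm) × (483/412)⁴ = 0.122 × (1.1723)⁴ = 0.122 × 1.8889 = 0.2304.

0.230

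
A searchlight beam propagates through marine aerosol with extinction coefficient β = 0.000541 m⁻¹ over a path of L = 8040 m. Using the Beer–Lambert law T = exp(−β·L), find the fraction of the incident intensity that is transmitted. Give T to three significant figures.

0.0129

τ = β·L = 0.000541 × 8040 = 4.3496.
T = exp(−4.3496) = 0.0129.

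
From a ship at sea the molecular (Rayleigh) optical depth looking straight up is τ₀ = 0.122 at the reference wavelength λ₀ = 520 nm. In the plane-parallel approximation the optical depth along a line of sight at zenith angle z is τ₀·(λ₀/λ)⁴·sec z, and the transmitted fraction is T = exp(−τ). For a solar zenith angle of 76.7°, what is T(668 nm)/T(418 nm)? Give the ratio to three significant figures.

Airmass: sec 76.7° = 4.3469.
τ(668 nm) = 0.122 × (520/668)⁴ × 4.3469 = 0.122 × 0.3672 × 4.3469 = 0.1947.
τ(418 nm) = 0.122 × (520/418)⁴ × 4.3469 = 0.122 × 2.3950 × 4.3469 = 1.2701.
T(668)/T(418) = exp(τ_B − τ_A) = exp(1.0754) = 2.9311.

2.93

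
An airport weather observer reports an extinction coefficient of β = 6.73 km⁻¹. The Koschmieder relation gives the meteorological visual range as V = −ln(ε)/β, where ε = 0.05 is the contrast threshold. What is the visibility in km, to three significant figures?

0.445 km

V = −ln(0.05) / 6.73 = 2.996 / 6.73 = 0.4451 km.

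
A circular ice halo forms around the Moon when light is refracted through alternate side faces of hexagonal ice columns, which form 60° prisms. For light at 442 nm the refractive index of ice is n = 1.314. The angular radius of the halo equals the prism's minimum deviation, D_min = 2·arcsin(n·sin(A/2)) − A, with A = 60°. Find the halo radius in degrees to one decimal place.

22.1°

n·sin(A/2) = 1.314 × sin 30° = 1.314 × 0.5000 = 0.6570.
D_min = 2·arcsin(0.6570) − 60° = 2 × 41.071° − 60° = 22.143°.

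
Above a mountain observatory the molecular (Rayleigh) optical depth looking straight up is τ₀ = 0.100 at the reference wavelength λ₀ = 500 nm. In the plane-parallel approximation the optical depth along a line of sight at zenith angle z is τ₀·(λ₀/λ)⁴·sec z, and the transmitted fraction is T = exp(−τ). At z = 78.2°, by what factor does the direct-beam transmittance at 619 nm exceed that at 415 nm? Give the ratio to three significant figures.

Airmass: sec 78.2° = 4.8901.
τ(619 nm) = 0.100 × (500/619)⁴ × 4.8901 = 0.100 × 0.4257 × 4.8901 = 0.2082.
τ(415 nm) = 0.100 × (500/415)⁴ × 4.8901 = 0.100 × 2.1071 × 4.8901 = 1.0304.
T(619)/T(415) = exp(τ_B − τ_A) = exp(0.8222) = 2.2755.

2.28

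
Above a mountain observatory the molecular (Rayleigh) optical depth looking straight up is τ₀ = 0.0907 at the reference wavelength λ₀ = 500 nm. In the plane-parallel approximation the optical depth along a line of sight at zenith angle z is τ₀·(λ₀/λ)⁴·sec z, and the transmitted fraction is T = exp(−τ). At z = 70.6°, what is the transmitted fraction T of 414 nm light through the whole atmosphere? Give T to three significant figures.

0.559

sec 70.6° = 3.0106.
τ = 0.0907 × (500/414)⁴ × 3.0106 = 0.0907 × 2.1275 × 3.0106 = 0.5809.
T = exp(−0.5809) = 0.5594.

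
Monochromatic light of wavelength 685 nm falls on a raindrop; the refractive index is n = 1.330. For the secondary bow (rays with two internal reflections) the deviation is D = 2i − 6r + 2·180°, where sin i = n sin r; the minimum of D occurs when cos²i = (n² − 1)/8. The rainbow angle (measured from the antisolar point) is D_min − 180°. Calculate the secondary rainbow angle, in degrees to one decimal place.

cos²i = (1.76890 − 1)/8 = 0.09611; i = arccos(0.31002) = 71.940°.
sin r = sin 71.940°/1.330 = 0.71483; r = 45.630°.
D_min = 2·71.940° − 6·45.630° + 360° = 230.101°.
Rainbow angle = D_min − 180° = 50.101°.

50.1°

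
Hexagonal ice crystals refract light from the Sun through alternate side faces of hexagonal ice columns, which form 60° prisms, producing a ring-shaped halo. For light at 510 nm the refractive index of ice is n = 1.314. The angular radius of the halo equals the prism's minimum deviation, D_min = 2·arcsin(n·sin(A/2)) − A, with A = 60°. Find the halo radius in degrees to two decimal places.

22.14°

n·sin(A/2) = 1.314 × sin 30° = 1.314 × 0.5000 = 0.6570.
D_min = 2·arcsin(0.6570) − 60° = 2 × 41.071° − 60° = 22.143°.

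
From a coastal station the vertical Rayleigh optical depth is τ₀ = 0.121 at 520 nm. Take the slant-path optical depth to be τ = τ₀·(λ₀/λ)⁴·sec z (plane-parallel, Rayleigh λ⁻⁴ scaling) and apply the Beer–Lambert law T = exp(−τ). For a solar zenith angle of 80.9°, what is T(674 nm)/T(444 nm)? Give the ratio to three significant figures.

Airmass: sec 80.9° = 6.3228.
τ(674 nm) = 0.121 × (520/674)⁴ × 6.3228 = 0.121 × 0.3543 × 6.3228 = 0.2711.
τ(444 nm) = 0.121 × (520/444)⁴ × 6.3228 = 0.121 × 1.8814 × 6.3228 = 1.4394.
T(674)/T(444) = exp(τ_B − τ_A) = exp(1.1683) = 3.2166.

3.22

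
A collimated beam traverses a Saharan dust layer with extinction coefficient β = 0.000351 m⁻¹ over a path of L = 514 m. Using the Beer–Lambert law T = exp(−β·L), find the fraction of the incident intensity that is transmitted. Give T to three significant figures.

τ = β·L = 0.000351 × 514 = 0.1804.
T = exp(−0.1804) = 0.8349.

0.835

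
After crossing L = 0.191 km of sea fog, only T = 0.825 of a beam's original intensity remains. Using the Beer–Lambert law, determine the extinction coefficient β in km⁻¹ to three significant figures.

1.01 km⁻¹

Beer–Lambert: T = exp(−βL) ⇒ β = −ln(T)/L = −ln(0.825)/0.191 = 0.1924/0.191 = 1.007 km⁻¹.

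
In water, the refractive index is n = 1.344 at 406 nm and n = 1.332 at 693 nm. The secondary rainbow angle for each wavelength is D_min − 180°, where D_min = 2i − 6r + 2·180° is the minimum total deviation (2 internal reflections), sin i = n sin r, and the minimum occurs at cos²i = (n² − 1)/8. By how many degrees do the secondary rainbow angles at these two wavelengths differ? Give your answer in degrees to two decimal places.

At 406 nm (n = 1.344): cos²i = 0.10079 → i = 71.490°, r = 44.874°, D_min = 233.733°, rainbow angle = 53.733°.
At 693 nm (n = 1.332): cos²i = 0.09678 → i = 71.875°, r = 45.520°, D_min = 230.628°, rainbow angle = 50.628°.
Angular width = |53.733° − 50.628°| = 3.104°.

3.10°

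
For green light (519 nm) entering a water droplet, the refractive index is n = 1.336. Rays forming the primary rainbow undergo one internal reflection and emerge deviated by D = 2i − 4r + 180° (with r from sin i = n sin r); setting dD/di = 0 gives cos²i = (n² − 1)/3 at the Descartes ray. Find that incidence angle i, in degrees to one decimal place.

59.2°

cos²i = (1.336² − 1)/3 = (1.78490 − 1)/3 = 0.26163.
cos i = 0.51150, so i = 59.236°.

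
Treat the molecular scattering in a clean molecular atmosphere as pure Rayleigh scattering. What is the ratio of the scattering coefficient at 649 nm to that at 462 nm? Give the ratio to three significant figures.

Rayleigh scattering ∝ λ⁻⁴, so the ratio of coefficients is the inverse fourth power of the wavelength ratio.
σ(649)/σ(462) = (462/649)⁴ = (0.7119)⁴ = 0.2568.

0.257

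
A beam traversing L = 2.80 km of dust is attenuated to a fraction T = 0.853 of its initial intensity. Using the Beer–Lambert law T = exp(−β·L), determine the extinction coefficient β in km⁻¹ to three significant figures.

Beer–Lambert: T = exp(−βL) ⇒ β = −ln(T)/L = −ln(0.853)/2.80 = 0.1590/2.80 = 0.05678 km⁻¹.

0.0568 km⁻¹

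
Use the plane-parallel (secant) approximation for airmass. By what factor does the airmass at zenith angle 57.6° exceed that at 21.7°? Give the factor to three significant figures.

X(57.6°)/X(21.7°) = sec 57.6° / sec 21.7° = cos 21.7° / cos 57.6° = 0.9291/0.5358 = 1.7340.

1.73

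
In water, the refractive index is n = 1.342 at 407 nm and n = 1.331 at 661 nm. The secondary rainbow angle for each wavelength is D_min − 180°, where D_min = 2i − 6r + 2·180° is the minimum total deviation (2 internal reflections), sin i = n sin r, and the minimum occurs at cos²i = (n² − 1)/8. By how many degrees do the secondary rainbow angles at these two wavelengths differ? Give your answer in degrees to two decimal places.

At 407 nm (n = 1.342): cos²i = 0.10012 → i = 71.554°, r = 44.981°, D_min = 233.222°, rainbow angle = 53.222°.
At 661 nm (n = 1.331): cos²i = 0.09645 → i = 71.907°, r = 45.575°, D_min = 230.365°, rainbow angle = 50.365°.
Angular width = |53.222° − 50.365°| = 2.857°.

2.86°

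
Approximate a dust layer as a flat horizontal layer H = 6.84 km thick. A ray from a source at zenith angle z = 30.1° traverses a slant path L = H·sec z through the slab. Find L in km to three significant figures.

sec z = 1/cos 30.1° = 1.1559.
L = 6.84 × 1.1559 = 7.906 km.

7.91 km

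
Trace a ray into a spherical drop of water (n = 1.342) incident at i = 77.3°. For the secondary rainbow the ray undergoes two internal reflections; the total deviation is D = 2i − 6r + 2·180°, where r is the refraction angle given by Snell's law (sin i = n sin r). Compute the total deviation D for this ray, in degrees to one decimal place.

sin r = sin 77.3° / 1.342 = 0.9755/1.342 = 0.7269; r = 46.63°.
D = 2·77.3° − 6·46.63° + 2·180° = 154.60° − 279.78° + 360° = 234.82°.

234.8°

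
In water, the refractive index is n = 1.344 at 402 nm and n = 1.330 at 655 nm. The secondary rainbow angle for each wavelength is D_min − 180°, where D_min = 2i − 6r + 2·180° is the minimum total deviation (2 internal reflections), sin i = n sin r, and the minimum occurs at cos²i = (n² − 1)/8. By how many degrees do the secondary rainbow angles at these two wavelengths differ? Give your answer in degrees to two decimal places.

At 402 nm (n = 1.344): cos²i = 0.10079 → i = 71.490°, r = 44.874°, D_min = 233.733°, rainbow angle = 53.733°.
At 655 nm (n = 1.330): cos²i = 0.09611 → i = 71.940°, r = 45.630°, D_min = 230.101°, rainbow angle = 50.101°.
Angular width = |53.733° − 50.101°| = 3.632°.

3.63°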